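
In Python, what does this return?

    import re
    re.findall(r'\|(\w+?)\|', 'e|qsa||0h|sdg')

`findall` collects group 1 from each match (2 total).

['qsa', '0h']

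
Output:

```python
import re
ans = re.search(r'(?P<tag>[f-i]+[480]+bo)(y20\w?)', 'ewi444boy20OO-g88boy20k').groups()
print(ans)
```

The match spans [2:12] → 'i444boy20O'.
Captured: group 1 = 'i444bo', group 2 = 'y20O'.

('i444bo', 'y20O')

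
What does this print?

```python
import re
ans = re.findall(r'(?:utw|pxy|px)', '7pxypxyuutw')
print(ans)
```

['pxy', 'pxy', 'utw']

`|` is ordered: at each position the engine commits to the first alternative that works.
With no groups in the pattern, `findall` gives back each whole match — 3 here.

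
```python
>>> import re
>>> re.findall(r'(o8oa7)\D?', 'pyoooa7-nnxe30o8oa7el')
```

This matches the literal 'o8o', then the literal 'a7' (captured); then optionally a non-digit.
Scanning left to right: at [14:20] match 'o8oa7e', group 1 = 'o8oa7'.
One capturing group, so `findall` returns just the captured substring from the one match — 1 in all.

['o8oa7']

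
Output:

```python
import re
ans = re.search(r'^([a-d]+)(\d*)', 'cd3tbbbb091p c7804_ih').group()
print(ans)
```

cd3

This matches anchored at the start of the string; then one or more of a character in [a-d] (captured); then zero or more of a digit (captured).
`re.search` tries every starting position until one works.
The match spans [0:3] → 'cd3'.
Captured: group 1 = 'cd', group 2 = '3'.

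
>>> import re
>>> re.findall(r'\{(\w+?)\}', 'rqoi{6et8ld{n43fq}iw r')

['n43fq']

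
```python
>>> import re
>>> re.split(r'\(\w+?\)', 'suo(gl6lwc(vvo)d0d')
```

['suo(gl6lwc', 'd0d']

The string is cut at each match, leaving 2 pieces.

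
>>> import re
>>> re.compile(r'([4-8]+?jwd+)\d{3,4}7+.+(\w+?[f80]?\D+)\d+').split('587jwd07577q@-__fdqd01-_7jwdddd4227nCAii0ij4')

['', '587jwd', 'ij', '']

Pattern: one or more of a character in [4-8] (lazy), then the literal 'jw', then one or more of the literal 'd' (captured); then 3 to 4 of a digit, then one or more of the literal '7'; then one or more of any character; then one or more of a word character (lazy), then optionally one of [f80], then one or more of a non-digit (captured); then one or more of a digit.
Matches to split on: at [0:44] → '587jwd07577q@-__fdqd01-_7jwdddd4227nCAii0ij4'.
The group in the pattern means `split` returns the separators' captures alongside the pieces.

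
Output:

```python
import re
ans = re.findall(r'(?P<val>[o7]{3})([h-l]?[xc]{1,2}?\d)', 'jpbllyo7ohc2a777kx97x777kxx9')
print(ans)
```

2 groups means each result is a tuple of 2 captured strings — 3 here.

[('o7o', 'hc2'), ('777', 'kx9'), ('777', 'kxx9')]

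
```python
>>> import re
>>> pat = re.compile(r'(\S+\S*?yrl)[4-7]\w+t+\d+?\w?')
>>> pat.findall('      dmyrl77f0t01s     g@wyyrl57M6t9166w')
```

['dmyrl', 'g@wyyrl']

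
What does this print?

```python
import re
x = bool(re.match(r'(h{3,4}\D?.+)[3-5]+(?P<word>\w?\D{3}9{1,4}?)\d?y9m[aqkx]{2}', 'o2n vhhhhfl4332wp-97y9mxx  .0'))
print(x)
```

False

The pattern matches 3 to 4 of the literal 'h', then optionally a non-digit, then one or more of any character (captured); then one or more of a character in [3-5]; then optionally a word character, then exactly 3 of a non-digit, then 1 to 4 of a literal '9' (lazy) (captured as 'word'); then optionally a digit, then the literal 'y9m', then exactly 2 of one of [aqkx].
`re.match` only tries the pattern at the start of the string.
Here position 0 doesn't satisfy it, so the call returns None, and `bool(None)` is False.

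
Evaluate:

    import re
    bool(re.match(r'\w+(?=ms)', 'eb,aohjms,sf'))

`match` is anchored at position 0; if the pattern doesn't fit there, it returns None.
Here the pattern fails at index 0, so the call returns None, and `bool(None)` is False.

False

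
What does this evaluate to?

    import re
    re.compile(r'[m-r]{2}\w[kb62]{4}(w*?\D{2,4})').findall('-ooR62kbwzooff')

Because there's exactly one group, `findall` drops the full match and keeps group 1 from the one hit.

['wzoo']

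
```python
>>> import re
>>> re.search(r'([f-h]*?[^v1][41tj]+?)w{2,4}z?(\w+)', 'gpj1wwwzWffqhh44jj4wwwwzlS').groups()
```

This matches zero or more of a character in [f-h] (lazy), then any character except [v1], then one or more of one of [41tj] (lazy) (captured); then 2 to 4 of a literal 'w', then optionally the literal 'z'; then one or more of a word character (captured).
`search` walks the string left to right and returns the first match it finds.
The match spans [0:26] → 'gpj1wwwzWffqhh44jj4wwwwzlS'.
Captured: group 1 = 'gpj1', group 2 = 'Wffqhh44jj4wwwwzlS'.

('gpj1', 'Wffqhh44jj4wwwwzlS')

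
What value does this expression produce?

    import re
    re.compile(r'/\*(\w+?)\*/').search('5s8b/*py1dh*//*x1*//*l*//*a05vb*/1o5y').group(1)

'py1dh'

`search` walks the string left to right and returns the first match it finds.
The match spans [4:13] → '/*py1dh*/'.
Captured: group 1 = 'py1dh'.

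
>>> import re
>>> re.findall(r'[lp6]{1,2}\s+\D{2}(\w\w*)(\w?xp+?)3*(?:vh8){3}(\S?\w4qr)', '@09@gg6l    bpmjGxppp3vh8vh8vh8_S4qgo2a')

This matches 1 to 2 of one of [lp6], then one or more of whitespace, then exactly 2 of a non-digit; then a word character, then zero or more of a word character (captured); then optionally a word character, then a literal 'x', then one or more of the literal 'p' (lazy) (captured); then zero or more of the literal '3', then the literal 'vh8' repeated 3 times; then optionally a non-whitespace character, then a word character, then the literal '4qr' (captured).
`findall` packs the 3 group values into a tuple for every match.
Nothing in the string satisfies the pattern, so the list is empty.

[]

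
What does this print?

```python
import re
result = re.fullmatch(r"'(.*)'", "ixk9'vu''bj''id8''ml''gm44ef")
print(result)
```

`re.fullmatch` requires the pattern to consume the entire string.
Here the string isn't matched end-to-end, so the call returns None.

None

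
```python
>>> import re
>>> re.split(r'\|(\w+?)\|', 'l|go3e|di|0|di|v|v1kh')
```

['l', 'go3e', 'di', '0', 'di', 'v', 'v1kh']

Because the pattern has a capturing group, `split` also inserts each captured text between the pieces.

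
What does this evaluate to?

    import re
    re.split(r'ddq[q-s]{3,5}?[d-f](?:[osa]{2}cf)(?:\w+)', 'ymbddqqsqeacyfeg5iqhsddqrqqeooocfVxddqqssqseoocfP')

Pattern: the literal 'ddq', then 3 to 5 of a character in [q-s] (lazy), then a character in [d-f]; then exactly 2 of one of [osa], then the literal 'cf' (non-capturing group); then one or more of a word character (non-capturing group).
Matches to split on: at [35:49] → 'ddqqssqseoocfP'.
The string is cut at each match, leaving 2 pieces.

['ymbddqqsqeacyfeg5iqhsddqrqqeooocfVx', '']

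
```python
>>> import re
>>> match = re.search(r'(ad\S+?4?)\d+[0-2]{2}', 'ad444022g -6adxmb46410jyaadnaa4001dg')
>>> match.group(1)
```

'ad44'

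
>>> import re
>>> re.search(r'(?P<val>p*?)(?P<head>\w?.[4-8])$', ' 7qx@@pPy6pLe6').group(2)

'Le6'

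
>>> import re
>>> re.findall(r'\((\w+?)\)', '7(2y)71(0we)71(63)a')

['2y', '0we', '63']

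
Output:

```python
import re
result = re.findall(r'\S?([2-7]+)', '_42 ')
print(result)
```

This matches optionally a non-whitespace character; then one or more of a character in [2-7] (captured).
Matches: at [0:3] match '_42', group 1 = '42'.
With a single group, `findall` returns only what that group captured — 1 item.

['42']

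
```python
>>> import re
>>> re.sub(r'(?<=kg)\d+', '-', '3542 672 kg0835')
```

Lookahead/lookbehind check context without consuming it, so the matched span excludes the asserted characters.
`sub` substitutes '-' at each match site.

'3542 672 kg-'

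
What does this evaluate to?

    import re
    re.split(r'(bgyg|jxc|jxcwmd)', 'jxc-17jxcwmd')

['', 'jxc', '-17', 'jxc', 'wmd']

Alternation tries branches left to right and keeps the first one that lets the overall match succeed at that position.
Matches to split on: at [0:3] → 'jxc'; at [6:9] → 'jxc'.
Because the pattern has a capturing group, `split` also inserts each captured text between the pieces.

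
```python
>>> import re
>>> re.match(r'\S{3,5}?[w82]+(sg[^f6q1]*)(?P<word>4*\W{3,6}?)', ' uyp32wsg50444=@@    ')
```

`match` is anchored at position 0; if the pattern doesn't fit there, it returns None.
Here position 0 doesn't satisfy it, so the call returns None.

None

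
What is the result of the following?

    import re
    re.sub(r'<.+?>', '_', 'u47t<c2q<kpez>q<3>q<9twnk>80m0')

'u47t_q_q_80m0'

`sub` substitutes '_' at each match site.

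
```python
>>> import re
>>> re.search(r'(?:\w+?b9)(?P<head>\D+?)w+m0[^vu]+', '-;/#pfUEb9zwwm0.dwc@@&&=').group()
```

The pattern matches one or more of a word character (lazy), then the literal 'b9' (non-capturing group); then one or more of a non-digit (lazy) (captured as 'head'); then one or more of the literal 'w', then the literal 'm0', then one or more of any character except [vu].
`re.search` scans for the first position where the pattern succeeds.
The match spans [4:24] → 'pfUEb9zwwm0.dwc@@&&='.
Captured: group 1 = 'z'.

'pfUEb9zwwm0.dwc@@&&='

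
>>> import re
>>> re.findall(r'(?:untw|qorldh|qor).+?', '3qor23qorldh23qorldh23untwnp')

The regex engine tests alternatives in the order written; an earlier branch that matches wins even if a later one would match more.
With no groups in the pattern, `findall` gives back each whole match — 4 here.

['qor2', 'qorldh2', 'qorldh2', 'untwn']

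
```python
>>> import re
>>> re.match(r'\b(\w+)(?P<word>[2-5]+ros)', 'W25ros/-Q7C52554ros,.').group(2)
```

The pattern matches a word boundary (`\b`, zero-width); then one or more of a word character (captured); then one or more of a character in [2-5], then the literal 'ros' (captured as 'word').
`re.match` won't scan ahead — the pattern has to work from the very first character.
The match spans [0:6] → 'W25ros'.
Captured: group 1 = 'W2', group 2 = '5ros'.

'5ros'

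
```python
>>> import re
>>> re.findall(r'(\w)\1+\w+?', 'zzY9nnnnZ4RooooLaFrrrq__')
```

['z', 'n', 'o', 'r']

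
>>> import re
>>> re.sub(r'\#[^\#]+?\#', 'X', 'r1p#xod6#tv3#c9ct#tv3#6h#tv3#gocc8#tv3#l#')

'r1pXtv3Xtv3Xtv3Xtv3X'

`sub` substitutes 'X' at each match site.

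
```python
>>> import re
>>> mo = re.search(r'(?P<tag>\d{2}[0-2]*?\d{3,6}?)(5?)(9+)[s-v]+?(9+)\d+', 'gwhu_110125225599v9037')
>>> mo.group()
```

'110125225599v9037'

The pattern matches exactly 2 of a digit, then zero or more of a character in [0-2] (lazy), then 3 to 6 of a digit (lazy) (captured as 'tag'); then optionally a literal '5' (captured); then one or more of a literal '9' (captured); then one or more of a character in [s-v] (lazy); then one or more of a literal '9' (captured); then one or more of a digit.
The match spans [5:22] → '110125225599v9037'.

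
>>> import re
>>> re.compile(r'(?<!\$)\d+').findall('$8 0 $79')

['0', '9']

Because the assertion is negative and zero-width, positions next to the forbidden text are skipped.
Scanning left to right: at [3:4] → '0'; at [7:8] → '9'.
Since nothing is captured, `findall` lists the 2 matched substrings directly.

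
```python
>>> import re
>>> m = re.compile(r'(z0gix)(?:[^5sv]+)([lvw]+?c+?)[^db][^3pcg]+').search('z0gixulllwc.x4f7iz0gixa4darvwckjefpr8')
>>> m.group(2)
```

'vwc'

This matches the literal 'z0', then the literal 'gix' (captured); then one or more of any character except [5sv] (non-capturing group); then one or more of one of [lvw] (lazy), then one or more of the literal 'c' (lazy) (captured); then any character except [db]; then one or more of any character except [3pcg].
`re.search` scans for the first position where the pattern succeeds.
The match spans [0:34] → 'z0gixulllwc.x4f7iz0gixa4darvwckjef'.
Captured: group 1 = 'z0gix', group 2 = 'vwc'.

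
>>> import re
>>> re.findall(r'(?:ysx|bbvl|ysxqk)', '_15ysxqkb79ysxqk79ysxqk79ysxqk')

Alternation tries branches left to right and keeps the first one that lets the overall match succeed at that position.
Scanning left to right: at [3:6] → 'ysx'; at [11:14] → 'ysx'; at [18:21] → 'ysx'; at [25:28] → 'ysx'.
Since nothing is captured, `findall` lists the 4 matched substrings directly.

['ysx', 'ysx', 'ysx', 'ysx']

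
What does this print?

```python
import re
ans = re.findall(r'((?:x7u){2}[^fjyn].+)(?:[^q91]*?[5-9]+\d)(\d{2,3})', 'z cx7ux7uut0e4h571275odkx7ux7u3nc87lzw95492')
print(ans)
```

[('x7ux7uut0e4h571275odkx7ux7u3nc87lzw9', '92')]

The pattern matches the literal 'x7u' repeated 2 times, then any character except [fjyn], then one or more of any character (captured); then zero or more of any character except [q91] (lazy), then one or more of a character in [5-9], then a digit (non-capturing group); then 2 to 3 of a digit (captured).
2 groups means the one result is a tuple of 2 captured strings — 1 here.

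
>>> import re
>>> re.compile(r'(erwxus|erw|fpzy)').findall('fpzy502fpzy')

Matches: at [0:4] match 'fpzy', group 1 = 'fpzy'; at [7:11] match 'fpzy', group 1 = 'fpzy'.
With a single group, `findall` returns only what that group captured — 2 items.

['fpzy', 'fpzy']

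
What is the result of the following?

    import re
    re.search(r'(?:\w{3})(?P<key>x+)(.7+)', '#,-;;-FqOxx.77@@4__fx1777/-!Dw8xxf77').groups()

The match spans [6:14] → 'FqOxx.77'.
Captured: group 1 = 'xx', group 2 = '.77'.

('xx', '.77')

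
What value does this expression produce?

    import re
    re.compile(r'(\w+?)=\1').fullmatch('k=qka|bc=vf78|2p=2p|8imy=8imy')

`\1` is not a pattern — it's the concrete string captured by group 1, re-applied verbatim.
For `fullmatch`, every character of the input must be accounted for by the pattern.
Here the pattern can't cover the whole string, so the call returns None.

None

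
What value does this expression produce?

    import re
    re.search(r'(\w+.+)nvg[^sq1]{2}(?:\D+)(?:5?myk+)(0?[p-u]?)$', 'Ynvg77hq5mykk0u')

Here nothing in the string fits, so the call returns None.

None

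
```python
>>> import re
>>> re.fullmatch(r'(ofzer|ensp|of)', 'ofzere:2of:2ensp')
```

None

`re.fullmatch` requires the pattern to consume the entire string.
Here the pattern can't cover the whole string, so the call returns None.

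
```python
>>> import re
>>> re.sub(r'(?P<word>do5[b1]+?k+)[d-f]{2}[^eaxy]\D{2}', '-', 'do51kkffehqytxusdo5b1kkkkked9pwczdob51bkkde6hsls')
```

'do51kkffehqytxus-czdob51bkkde6hsls'

Pattern: the literal 'do5', then one or more of one of [b1] (lazy), then one or more of a literal 'k' (captured as 'word'); then exactly 2 of a character in [d-f], then any character except [eaxy], then exactly 2 of a non-digit.
Matches: at [16:31] → 'do5b1kkkkked9pw'.
`sub` substitutes '-' at each match site.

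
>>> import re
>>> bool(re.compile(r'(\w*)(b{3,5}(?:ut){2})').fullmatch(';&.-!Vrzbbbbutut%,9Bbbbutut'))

Pattern: zero or more of a word character (captured); then 3 to 5 of the literal 'b', then the literal 'ut' repeated 2 times (captured).
`fullmatch` succeeds only if the pattern covers the string from start to end.
Here there's no way to consume every character, so the call returns None, and `bool(None)` is False.

False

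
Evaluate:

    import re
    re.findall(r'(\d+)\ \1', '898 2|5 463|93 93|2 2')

A backreference is literal: `\1` must see the identical characters the first group matched.
`findall` collects group 1 from each match (2 total).

['93', '2']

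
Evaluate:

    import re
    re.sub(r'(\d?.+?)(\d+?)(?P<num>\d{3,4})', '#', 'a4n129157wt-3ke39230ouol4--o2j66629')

'###'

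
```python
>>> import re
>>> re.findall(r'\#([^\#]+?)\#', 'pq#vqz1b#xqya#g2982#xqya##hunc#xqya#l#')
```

Walking the string: at [2:9] match '#vqz1b#', group 1 = 'vqz1b'; at [13:20] match '#g2982#', group 1 = 'g2982'; at [25:31] match '#hunc#', group 1 = 'hunc'; at [35:38] match '#l#', group 1 = 'l'.
`findall` collects group 1 from each match (4 total).

['vqz1b', 'g2982', 'hunc', 'l']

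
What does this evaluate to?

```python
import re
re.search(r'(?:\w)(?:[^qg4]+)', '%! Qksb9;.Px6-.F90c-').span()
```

This matches a word character (non-capturing group); then one or more of any character except [qg4] (non-capturing group).
The match spans [3:20] → 'Qksb9;.Px6-.F90c-'.

(3, 20)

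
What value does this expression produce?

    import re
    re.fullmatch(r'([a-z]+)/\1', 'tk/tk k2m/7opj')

None

`\1` has to match the exact text group 1 already captured.
For `fullmatch`, every character of the input must be accounted for by the pattern.
Here the string isn't matched end-to-end, so the call returns None.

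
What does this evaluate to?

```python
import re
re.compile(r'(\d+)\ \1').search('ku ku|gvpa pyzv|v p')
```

The backreference `\1` re-matches whatever the first group consumed, character for character.
Unlike `match`, `search` isn't anchored — it looks for the pattern anywhere in the string.
Here the pattern never matches, so the call returns None.

None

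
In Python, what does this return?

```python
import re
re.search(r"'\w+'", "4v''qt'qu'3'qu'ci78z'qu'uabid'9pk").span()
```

`search` walks the string left to right and returns the first match it finds.
The match spans [3:7] → "'qt'".

(3, 7)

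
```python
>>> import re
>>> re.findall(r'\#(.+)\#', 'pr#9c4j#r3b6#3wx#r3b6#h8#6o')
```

['9c4j#r3b6#3wx#r3b6#h8']

Scanning left to right: at [2:25] match '#9c4j#r3b6#3wx#r3b6#h8#', group 1 = '9c4j#r3b6#3wx#r3b6#h8'.
With a single group, `findall` returns only what that group captured — 1 item.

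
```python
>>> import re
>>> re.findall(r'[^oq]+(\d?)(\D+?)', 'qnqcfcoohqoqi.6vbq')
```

[('', 'q'), ('', 'o'), ('', 'q'), ('', 'q')]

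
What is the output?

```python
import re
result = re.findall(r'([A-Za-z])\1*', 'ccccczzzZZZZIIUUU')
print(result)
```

`\1` is not a pattern — it's the concrete string captured by group 1, re-applied verbatim.
Matches: at [0:5] match 'ccccc', group 1 = 'c'; at [5:8] match 'zzz', group 1 = 'z'; at [8:12] match 'ZZZZ', group 1 = 'Z'; at [12:14] match 'II', group 1 = 'I'; at [14:17] match 'UUU', group 1 = 'U'.
With a single group, `findall` returns only what that group captured — 5 items.

['c', 'z', 'Z', 'I', 'U']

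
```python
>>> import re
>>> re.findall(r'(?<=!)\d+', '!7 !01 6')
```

['7', '01']

Because the assertion is zero-width, the text it checks is not consumed and won't appear in the result.
Scanning left to right: at [1:2] → '7'; at [4:6] → '01'.
No capturing groups, so `findall` returns the 2 full match strings.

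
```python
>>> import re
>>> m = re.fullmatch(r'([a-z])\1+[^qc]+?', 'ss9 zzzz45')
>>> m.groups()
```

('s',)

A backreference is literal: `\1` must see the identical characters the first group matched.
For `fullmatch`, every character of the input must be accounted for by the pattern.
The match spans [0:10] → 'ss9 zzzz45'.
Captured: group 1 = 's'.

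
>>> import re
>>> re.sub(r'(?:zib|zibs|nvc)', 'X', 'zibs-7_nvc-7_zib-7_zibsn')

'Xs-7_X-7_X-7_Xsn'

Alternation tries branches left to right and keeps the first one that lets the overall match succeed at that position.
Matches: at [0:3] → 'zib'; at [7:10] → 'nvc'; at [13:16] → 'zib'; at [19:22] → 'zib'.
`sub` substitutes 'X' at each match site.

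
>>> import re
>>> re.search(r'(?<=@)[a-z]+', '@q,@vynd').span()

Because the assertion is zero-width, the text it checks is not consumed and won't appear in the result.
The match spans [1:2] → 'q'.

(1, 2)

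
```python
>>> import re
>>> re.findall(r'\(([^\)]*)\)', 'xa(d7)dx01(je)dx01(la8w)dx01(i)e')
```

['d7', 'je', 'la8w', 'i']

`findall` collects group 1 from each match (4 total).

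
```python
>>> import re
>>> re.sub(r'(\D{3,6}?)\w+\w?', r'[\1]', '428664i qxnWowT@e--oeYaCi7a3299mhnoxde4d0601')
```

Pattern: 3 to 6 of a non-digit (lazy) (captured); then one or more of a word character, then optionally a word character.
Lazy quantifiers expand one character at a time until the remainder of the pattern can match.
Matches: at [6:15] → 'i qxnWowT'; at [15:44] → '@e--oeYaCi7a3299mhnoxde4d0601'.
Each match is replaced using the text its own group 1 captured.

'428664[i q][@e--]'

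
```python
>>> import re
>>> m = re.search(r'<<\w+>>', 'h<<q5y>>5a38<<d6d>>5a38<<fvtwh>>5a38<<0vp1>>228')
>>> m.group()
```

`search` walks the string left to right and returns the first match it finds.
The match spans [1:8] → '<<q5y>>'.

'<<q5y>>'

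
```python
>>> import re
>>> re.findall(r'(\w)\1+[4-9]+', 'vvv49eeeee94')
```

['v', 'e']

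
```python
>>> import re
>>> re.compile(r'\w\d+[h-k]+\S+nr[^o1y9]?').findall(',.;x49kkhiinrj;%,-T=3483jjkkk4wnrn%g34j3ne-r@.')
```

['x49kkhiinrj;%,-T=3483jjkkk4wnrn']

Pattern: a word character, then one or more of a digit; then one or more of a character in [h-k]; then one or more of a non-whitespace character, then the literal 'nr', then optionally any character except [o1y9].
Matches: at [3:34] → 'x49kkhiinrj;%,-T=3483jjkkk4wnrn'.
No capturing groups, so `findall` returns the 1 full match string.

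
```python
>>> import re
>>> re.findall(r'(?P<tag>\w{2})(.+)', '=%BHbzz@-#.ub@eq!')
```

[('BH', 'bzz@-#.ub@eq!')]

This matches exactly 2 of a word character (captured as 'tag'); then one or more of any character (captured).
Walking the string: at [2:17] match 'BHbzz@-#.ub@eq!', groups = ('BH', 'bzz@-#.ub@eq!').
With 2 capturing groups, `findall` returns a 2-tuple per match.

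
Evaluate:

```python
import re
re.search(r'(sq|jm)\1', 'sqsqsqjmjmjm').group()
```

'sqsq'

The backreference `\1` re-matches whatever the first group consumed, character for character.
`re.search` scans for the first position where the pattern succeeds.
The match spans [0:4] → 'sqsq'.
Captured: group 1 = 'sq'.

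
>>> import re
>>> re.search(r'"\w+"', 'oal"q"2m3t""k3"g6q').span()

The match spans [3:6] → '"q"'.

(3, 6)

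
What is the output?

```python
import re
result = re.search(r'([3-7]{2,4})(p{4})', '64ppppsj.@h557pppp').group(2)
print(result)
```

pppp

Pattern: 2 to 4 of a character in [3-7] (captured); then exactly 4 of a literal 'p' (captured).
`re.search` scans for the first position where the pattern succeeds.
The match spans [0:6] → '64pppp'.
Captured: group 1 = '64', group 2 = 'pppp'.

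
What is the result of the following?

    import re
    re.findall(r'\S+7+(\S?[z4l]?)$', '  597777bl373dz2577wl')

With a single group, `findall` returns only what that group captured — 1 item.

['wl']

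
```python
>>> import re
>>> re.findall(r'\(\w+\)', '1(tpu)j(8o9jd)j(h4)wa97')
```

['(tpu)', '(8o9jd)', '(h4)']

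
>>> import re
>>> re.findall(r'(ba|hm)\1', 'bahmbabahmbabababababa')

`\1` is not a pattern — it's the concrete string captured by group 1, re-applied verbatim.
Matches: at [4:8] match 'baba', group 1 = 'ba'; at [10:14] match 'baba', group 1 = 'ba'; at [14:18] match 'baba', group 1 = 'ba'; at [18:22] match 'baba', group 1 = 'ba'.
Because there's exactly one group, `findall` drops the full match and keeps group 1 from each hit.

['ba', 'ba', 'ba', 'ba']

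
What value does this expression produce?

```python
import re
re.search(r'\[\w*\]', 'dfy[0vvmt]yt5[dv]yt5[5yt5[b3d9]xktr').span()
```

(3, 10)

The match spans [3:10] → '[0vvmt]'.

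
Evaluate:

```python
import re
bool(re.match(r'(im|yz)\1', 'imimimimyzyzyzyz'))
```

True

With `match`, the pattern is implicitly anchored at the beginning.
The match spans [0:4] → 'imim'.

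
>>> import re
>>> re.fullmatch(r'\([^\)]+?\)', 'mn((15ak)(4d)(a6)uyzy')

None

`re.fullmatch` requires the pattern to consume the entire string.
Here the string isn't matched end-to-end, so the call returns None.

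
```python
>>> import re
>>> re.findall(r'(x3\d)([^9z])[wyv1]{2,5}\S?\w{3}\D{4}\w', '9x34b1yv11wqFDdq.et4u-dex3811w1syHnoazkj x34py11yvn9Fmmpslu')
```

The pattern matches the literal 'x3', then a digit (captured); then any character except [9z] (captured); then 2 to 5 of one of [wyv1], then optionally a non-whitespace character; then exactly 3 of a word character, then exactly 4 of a non-digit, then a word character.
Walking the string: at [1:19] match 'x34b1yv11wqFDdq.et', groups = ('x34', 'b'); at [24:40] match 'x3811w1syHnoazkj', groups = ('x38', '1'); at [41:59] match 'x34py11yvn9Fmmpslu', groups = ('x34', 'p').
Multiple groups make `findall` return tuples — one 2-tuple for each match.

[('x34', 'b'), ('x38', '1'), ('x34', 'p')]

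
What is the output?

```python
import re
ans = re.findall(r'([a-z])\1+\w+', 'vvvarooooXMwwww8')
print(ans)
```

['v']

The backreference `\1` re-matches whatever the first group consumed, character for character.
With a single group, `findall` returns only what that group captured — 1 item.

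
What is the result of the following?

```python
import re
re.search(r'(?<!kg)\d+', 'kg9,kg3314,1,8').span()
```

Because the assertion is negative and zero-width, positions next to the forbidden text are skipped.
`re.search` tries every starting position until one works.
The match spans [7:10] → '314'.

(7, 10)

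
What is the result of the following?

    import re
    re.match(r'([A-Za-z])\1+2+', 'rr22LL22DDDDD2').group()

'rr22'

`re.match` won't scan ahead — the pattern has to work from the very first character.
The match spans [0:4] → 'rr22'.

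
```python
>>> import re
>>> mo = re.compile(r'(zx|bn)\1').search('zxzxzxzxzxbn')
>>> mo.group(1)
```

The backreference `\1` re-matches whatever the first group consumed, character for character.
Unlike `match`, `search` isn't anchored — it looks for the pattern anywhere in the string.
The match spans [0:4] → 'zxzx'.
Captured: group 1 = 'zx'.

'zx'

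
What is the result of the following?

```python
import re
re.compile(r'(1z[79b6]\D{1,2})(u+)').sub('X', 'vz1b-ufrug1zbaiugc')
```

'vz1b-ufrugXgc'

Pattern: the literal '1z', then one of [79b6], then 1 to 2 of a non-digit (captured); then one or more of a literal 'u' (captured).
Matches: at [10:16] → '1zbaiu'.
`sub` substitutes 'X' at each match site.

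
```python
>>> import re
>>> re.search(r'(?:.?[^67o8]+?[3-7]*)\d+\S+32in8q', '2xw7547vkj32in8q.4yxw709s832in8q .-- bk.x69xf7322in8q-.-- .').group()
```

'2xw7547vkj32in8q.4yxw709s832in8q'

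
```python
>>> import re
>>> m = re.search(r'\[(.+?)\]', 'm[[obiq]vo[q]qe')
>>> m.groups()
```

('[obiq',)

A `+?`/`*?`/`{m,n}?` starts at its minimum and grows only as far as needed for what follows to match.
`search` walks the string left to right and returns the first match it finds.
The match spans [1:8] → '[[obiq]'.
Captured: group 1 = '[obiq'.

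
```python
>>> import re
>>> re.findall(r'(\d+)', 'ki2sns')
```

This matches one or more of a digit (captured).
Matches: at [2:3] match '2', group 1 = '2'.
One capturing group, so `findall` returns just the captured substring from the one match — 1 in all.

['2']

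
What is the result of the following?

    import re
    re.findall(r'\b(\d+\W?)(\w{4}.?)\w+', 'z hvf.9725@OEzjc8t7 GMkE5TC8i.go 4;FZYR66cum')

[('9725@', 'OEzjc'), ('4;', 'FZYR6')]

Pattern: a word boundary (`\b`, zero-width); then one or more of a digit, then optionally a non-word character (captured); then exactly 4 of a word character, then optionally any character (captured); then one or more of a word character.
Matches: at [6:19] match '9725@OEzjc8t7', groups = ('9725@', 'OEzjc'); at [33:44] match '4;FZYR66cum', groups = ('4;', 'FZYR6').
`findall` packs the 2 group values into a tuple for every match.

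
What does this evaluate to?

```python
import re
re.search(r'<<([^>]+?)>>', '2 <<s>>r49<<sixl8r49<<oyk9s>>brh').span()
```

(2, 7)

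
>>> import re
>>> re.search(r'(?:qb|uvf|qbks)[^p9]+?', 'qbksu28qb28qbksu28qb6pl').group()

'qbk'

Alternation tries branches left to right and keeps the first one that lets the overall match succeed at that position.
`re.search` tries every starting position until one works.
The match spans [0:3] → 'qbk'.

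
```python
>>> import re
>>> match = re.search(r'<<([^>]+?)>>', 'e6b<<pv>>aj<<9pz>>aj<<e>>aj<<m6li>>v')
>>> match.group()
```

'<<pv>>'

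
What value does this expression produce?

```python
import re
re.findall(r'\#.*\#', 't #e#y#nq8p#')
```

No capturing groups, so `findall` returns the 1 full match string.

['#e#y#nq8p#']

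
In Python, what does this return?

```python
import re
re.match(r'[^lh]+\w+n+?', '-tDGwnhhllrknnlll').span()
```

(0, 14)

The pattern matches one or more of any character except [lh]; then one or more of a word character; then one or more of a literal 'n' (lazy).
`re.match` only tries the pattern at the start of the string.
The match spans [0:14] → '-tDGwnhhllrknn'.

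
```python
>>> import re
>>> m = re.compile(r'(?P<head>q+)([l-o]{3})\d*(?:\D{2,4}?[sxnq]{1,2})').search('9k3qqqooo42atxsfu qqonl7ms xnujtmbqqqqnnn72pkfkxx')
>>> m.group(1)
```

The match spans [3:15] → 'qqqooo42atxs'.
Captured: group 1 = 'qqq', group 2 = 'ooo'.

'qqq'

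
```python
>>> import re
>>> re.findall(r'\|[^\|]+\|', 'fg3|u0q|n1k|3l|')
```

['|u0q|', '|3l|']

No capturing groups, so `findall` returns the 2 full match strings.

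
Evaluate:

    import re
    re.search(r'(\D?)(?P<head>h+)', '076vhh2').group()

Pattern: optionally a non-digit (captured); then one or more of a literal 'h' (captured as 'head').
`search` walks the string left to right and returns the first match it finds.
The match spans [3:6] → 'vhh'.
Captured: group 1 = 'v', group 2 = 'hh'.

'vhh'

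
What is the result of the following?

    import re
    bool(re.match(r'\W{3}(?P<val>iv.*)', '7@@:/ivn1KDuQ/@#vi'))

`match` is anchored at position 0; if the pattern doesn't fit there, it returns None.
Here position 0 doesn't satisfy it, so the call returns None, and `bool(None)` is False.

False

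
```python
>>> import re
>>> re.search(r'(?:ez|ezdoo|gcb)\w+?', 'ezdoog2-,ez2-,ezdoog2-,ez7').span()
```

Branches in `(...|...)` are attempted left-to-right; the first branch that allows the whole pattern to succeed is taken.
The match spans [0:3] → 'ezd'.

(0, 3)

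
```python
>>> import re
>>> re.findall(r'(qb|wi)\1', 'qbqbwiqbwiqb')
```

After group 1 captures some text, `\1` only succeeds where that same text appears again.
Walking the string: at [0:4] match 'qbqb', group 1 = 'qb'.
With a single group, `findall` returns only what that group captured — 1 item.

['qb']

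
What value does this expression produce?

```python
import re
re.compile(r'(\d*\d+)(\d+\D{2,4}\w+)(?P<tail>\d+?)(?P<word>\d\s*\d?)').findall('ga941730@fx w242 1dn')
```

[('94173', '0@fx w2', '4', '2 1')]

This matches zero or more of a digit, then one or more of a digit (captured); then one or more of a digit, then 2 to 4 of a non-digit, then one or more of a word character (captured); then one or more of a digit (lazy) (captured as 'tail'); then a digit, then zero or more of whitespace, then optionally a digit (captured as 'word').
Matches: at [2:18] match '941730@fx w242 1', groups = ('94173', '0@fx w2', '4', '2 1').
Multiple groups make `findall` return tuples — one 4-tuple for the one match.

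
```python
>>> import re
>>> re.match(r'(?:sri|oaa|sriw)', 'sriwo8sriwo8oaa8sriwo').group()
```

'sri'

The regex engine tests alternatives in the order written; an earlier branch that matches wins even if a later one would match more.
`re.match` only tries the pattern at the start of the string.
The match spans [0:3] → 'sri'.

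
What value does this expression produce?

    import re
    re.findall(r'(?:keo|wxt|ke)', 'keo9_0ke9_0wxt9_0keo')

Alternation isn't longest-match — the leftmost alternative that fits at this position is chosen.
Scanning left to right: at [0:3] → 'keo'; at [6:8] → 'ke'; at [11:14] → 'wxt'; at [17:20] → 'keo'.
Since nothing is captured, `findall` lists the 4 matched substrings directly.

['keo', 'ke', 'wxt', 'keo']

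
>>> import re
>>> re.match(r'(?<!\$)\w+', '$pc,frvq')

None

`match` is anchored at position 0; if the pattern doesn't fit there, it returns None.
Here the pattern fails at index 0, so the call returns None.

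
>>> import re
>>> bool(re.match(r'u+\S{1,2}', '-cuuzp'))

Pattern: one or more of a literal 'u'; then 1 to 2 of a non-whitespace character.
`re.match` only tries the pattern at the start of the string.
Here the string doesn't start with a match, so the call returns None, and `bool(None)` is False.

False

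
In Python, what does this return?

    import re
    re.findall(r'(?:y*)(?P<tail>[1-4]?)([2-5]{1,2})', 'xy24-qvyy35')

This matches zero or more of a literal 'y' (non-capturing group); then optionally a character in [1-4] (captured as 'tail'); then 1 to 2 of a character in [2-5] (captured).
Scanning left to right: at [1:4] match 'y24', groups = ('2', '4'); at [7:11] match 'yy35', groups = ('3', '5').
2 groups means each result is a tuple of 2 captured strings — 2 here.

[('2', '4'), ('3', '5')]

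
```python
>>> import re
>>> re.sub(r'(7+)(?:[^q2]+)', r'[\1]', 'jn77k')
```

This matches one or more of a literal '7' (captured); then one or more of any character except [q2] (non-capturing group).
Each match is replaced using the text its own group 1 captured.

'jn[77]'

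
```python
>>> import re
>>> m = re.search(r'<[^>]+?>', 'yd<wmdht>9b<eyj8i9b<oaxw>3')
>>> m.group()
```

Unlike `match`, `search` isn't anchored — it looks for the pattern anywhere in the string.
The match spans [2:9] → '<wmdht>'.

'<wmdht>'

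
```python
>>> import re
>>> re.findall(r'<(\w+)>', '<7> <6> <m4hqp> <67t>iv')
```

['7', '6', 'm4hqp', '67t']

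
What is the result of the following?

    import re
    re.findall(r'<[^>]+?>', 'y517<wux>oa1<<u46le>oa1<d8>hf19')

['<wux>', '<<u46le>', '<d8>']

Walking the string: at [4:9] → '<wux>'; at [12:20] → '<<u46le>'; at [23:27] → '<d8>'.
Since nothing is captured, `findall` lists the 3 matched substrings directly.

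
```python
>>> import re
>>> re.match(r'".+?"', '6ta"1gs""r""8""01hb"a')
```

`re.match` only tries the pattern at the start of the string.
Here the string doesn't start with a match, so the call returns None.

None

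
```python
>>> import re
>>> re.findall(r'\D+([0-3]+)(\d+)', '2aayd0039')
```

[('003', '9')]

Pattern: one or more of a non-digit; then one or more of a character in [0-3] (captured); then one or more of a digit (captured).
Matches: at [1:9] match 'aayd0039', groups = ('003', '9').
`findall` packs the 2 group values into a tuple for every match.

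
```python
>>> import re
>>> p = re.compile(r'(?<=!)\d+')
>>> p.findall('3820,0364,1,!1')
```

['1']

The lookaround is zero-width — it requires the adjacent text to match without consuming it, so the asserted text isn't part of the match.
Walking the string: at [13:14] → '1'.
With no groups in the pattern, `findall` gives back each whole match — 1 here.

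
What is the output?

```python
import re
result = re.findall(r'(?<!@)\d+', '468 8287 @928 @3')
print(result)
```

['468', '8287', '28']

The negative lookaround is zero-width — it rules out positions where the adjacent text would match, without consuming anything.
Walking the string: at [0:3] → '468'; at [4:8] → '8287'; at [11:13] → '28'.
With no groups in the pattern, `findall` gives back each whole match — 3 here.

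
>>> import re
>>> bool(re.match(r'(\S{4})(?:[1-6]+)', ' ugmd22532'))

False

Pattern: exactly 4 of a non-whitespace character (captured); then one or more of a character in [1-6] (non-capturing group).
`match` is anchored at position 0; if the pattern doesn't fit there, it returns None.
Here the pattern fails at index 0, so the call returns None, and `bool(None)` is False.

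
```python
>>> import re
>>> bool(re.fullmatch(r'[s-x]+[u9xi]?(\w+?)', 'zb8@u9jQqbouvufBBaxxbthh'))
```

False

The pattern matches one or more of a character in [s-x], then optionally one of [u9xi]; then one or more of a word character (lazy) (captured).
For `fullmatch`, every character of the input must be accounted for by the pattern.
Here the pattern can't cover the whole string, so the call returns None, and `bool(None)` is False.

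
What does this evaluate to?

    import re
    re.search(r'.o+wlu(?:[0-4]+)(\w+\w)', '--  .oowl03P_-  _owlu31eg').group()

'_owlu31eg'

The pattern matches any character, then one or more of the literal 'o', then the literal 'wlu'; then one or more of a character in [0-4] (non-capturing group); then one or more of a word character, then a word character (captured).
`search` walks the string left to right and returns the first match it finds.
The match spans [16:25] → '_owlu31eg'.
Captured: group 1 = 'eg'.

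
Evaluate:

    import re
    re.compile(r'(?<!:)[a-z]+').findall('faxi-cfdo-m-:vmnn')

['faxi', 'cfdo', 'm', 'mnn']

The negative lookahead/lookbehind blocks any match where the forbidden context is present.
`findall` yields the raw match text (4 of them) because the pattern has no groups.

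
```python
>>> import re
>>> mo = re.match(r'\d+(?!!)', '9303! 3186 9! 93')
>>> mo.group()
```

With `match`, the pattern is implicitly anchored at the beginning.
The match spans [0:3] → '930'.

'930'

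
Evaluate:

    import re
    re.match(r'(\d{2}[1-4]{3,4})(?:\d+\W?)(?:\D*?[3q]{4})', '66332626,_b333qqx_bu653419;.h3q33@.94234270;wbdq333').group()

'66332626,_b333q'

This matches exactly 2 of a digit, then 3 to 4 of a character in [1-4] (captured); then one or more of a digit, then optionally a non-word character (non-capturing group); then zero or more of a non-digit (lazy), then exactly 4 of one of [3q] (non-capturing group).
`re.match` only tries the pattern at the start of the string.
The match spans [0:15] → '66332626,_b333q'.
Captured: group 1 = '66332'.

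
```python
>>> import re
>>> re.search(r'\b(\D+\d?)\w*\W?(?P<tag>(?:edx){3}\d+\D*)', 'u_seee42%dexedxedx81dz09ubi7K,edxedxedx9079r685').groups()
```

('%dexedxedx8', 'edxedxedx9079r')

This matches a word boundary (`\b`, zero-width); then one or more of a non-digit, then optionally a digit (captured); then zero or more of a word character, then optionally a non-word character; then the literal 'edx' repeated 3 times, then one or more of a digit, then zero or more of a non-digit (captured as 'tag').
Unlike `match`, `search` isn't anchored — it looks for the pattern anywhere in the string.
The match spans [8:44] → '%dexedxedx81dz09ubi7K,edxedxedx9079r'.
Captured: group 1 = '%dexedxedx8', group 2 = 'edxedxedx9079r'.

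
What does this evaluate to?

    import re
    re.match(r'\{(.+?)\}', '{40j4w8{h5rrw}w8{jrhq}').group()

'{40j4w8{h5rrw}'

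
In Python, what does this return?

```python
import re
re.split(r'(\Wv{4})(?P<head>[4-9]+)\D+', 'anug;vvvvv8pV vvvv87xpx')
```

['anug;vvvvv8pV', ' vvvv', '87', '']

The pattern matches a non-word character, then exactly 4 of a literal 'v' (captured); then one or more of a character in [4-9] (captured as 'head'); then one or more of a non-digit.
Matches to split on: at [13:23] → ' vvvv87xpx'.
`re.split` interleaves the captured-group text with the surrounding fragments.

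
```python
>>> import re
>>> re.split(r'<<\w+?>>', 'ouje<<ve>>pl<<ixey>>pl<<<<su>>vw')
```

['ouje', 'pl', 'pl<<', 'vw']

Matches to split on: at [4:10] → '<<ve>>'; at [12:20] → '<<ixey>>'; at [24:30] → '<<su>>'.
Each match becomes a cut point; 4 segments remain.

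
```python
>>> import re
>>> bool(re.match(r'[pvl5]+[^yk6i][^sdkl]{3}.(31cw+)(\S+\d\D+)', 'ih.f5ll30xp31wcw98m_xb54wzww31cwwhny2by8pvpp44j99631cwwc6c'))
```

False

`re.match` only tries the pattern at the start of the string.
Here the string doesn't start with a match, so the call returns None, and `bool(None)` is False.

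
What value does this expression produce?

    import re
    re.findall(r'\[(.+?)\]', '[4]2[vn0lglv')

Walking the string: at [0:3] match '[4]', group 1 = '4'.
One capturing group, so `findall` returns just the captured substring from the one match — 1 in all.

['4']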